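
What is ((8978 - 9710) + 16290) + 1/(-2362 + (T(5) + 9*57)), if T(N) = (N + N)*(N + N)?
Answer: 27210941/1749 ≈ 15558.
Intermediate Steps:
T(N) = 4*N**2 (T(N) = (2*N)*(2*N) = 4*N**2)
((8978 - 9710) + 16290) + 1/(-2362 + (T(5) + 9*57)) = ((8978 - 9710) + 16290) + 1/(-2362 + (4*5**2 + 9*57)) = (-732 + 16290) + 1/(-2362 + (4*25 + 513)) = 15558 + 1/(-2362 + (100 + 513)) = 15558 + 1/(-2362 + 613) = 15558 + 1/(-1749) = 15558 - 1/1749 = 27210941/1749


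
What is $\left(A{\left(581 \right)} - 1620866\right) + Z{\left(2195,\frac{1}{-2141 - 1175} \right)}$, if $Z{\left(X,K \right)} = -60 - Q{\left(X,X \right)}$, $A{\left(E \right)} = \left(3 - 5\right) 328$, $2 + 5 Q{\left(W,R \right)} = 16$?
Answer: $- \frac{8107924}{5} \approx -1.6216 \cdot 10^{6}$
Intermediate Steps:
$Q{\left(W,R \right)} = \frac{14}{5}$ ($Q{\left(W,R \right)} = - \frac{2}{5} + \frac{1}{5} \cdot 16 = - \frac{2}{5} + \frac{16}{5} = \frac{14}{5}$)
$A{\left(E \right)} = -656$ ($A{\left(E \right)} = \left(3 - 5\right) 328 = \left(-2\right) 328 = -656$)
$Z{\left(X,K \right)} = - \frac{314}{5}$ ($Z{\left(X,K \right)} = -60 - \frac{14}{5} = - \frac{314}{5}$)
$\left(A{\left(581 \right)} - 1620866\right) + Z{\left(2195,\frac{1}{-2141 - 1175} \right)} = \left(-656 - 1620866\right) - \frac{314}{5} = -1621522 - \frac{314}{5} = - \frac{8107924}{5}$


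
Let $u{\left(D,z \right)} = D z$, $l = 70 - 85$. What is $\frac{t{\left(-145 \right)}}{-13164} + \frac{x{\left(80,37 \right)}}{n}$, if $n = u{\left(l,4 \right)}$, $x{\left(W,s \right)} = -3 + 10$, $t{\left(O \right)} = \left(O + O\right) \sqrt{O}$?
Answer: $- \frac{7}{60} + \frac{145 i \sqrt{145}}{6582} \approx -0.11667 + 0.26527 i$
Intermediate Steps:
$t{\left(O \right)} = 2 O^{\frac{3}{2}}$ ($t{\left(O \right)} = 2 O \sqrt{O} = 2 O^{\frac{3}{2}}$)
$l = -15$
$x{\left(W,s \right)} = 7$
$n = -60$ ($n = \left(-15\right) 4 = -60$)
$\frac{t{\left(-145 \right)}}{-13164} + \frac{x{\left(80,37 \right)}}{n} = \frac{2 \left(-145\right)^{\frac{3}{2}}}{-13164} + \frac{7}{-60} = 2 \left(- 145 i \sqrt{145}\right) \left(- \frac{1}{13164}\right) + 7 \left(- \frac{1}{60}\right) = - 290 i \sqrt{145} \left(- \frac{1}{13164}\right) - \frac{7}{60} = \frac{145 i \sqrt{145}}{6582} - \frac{7}{60} = - \frac{7}{60} + \frac{145 i \sqrt{145}}{6582}$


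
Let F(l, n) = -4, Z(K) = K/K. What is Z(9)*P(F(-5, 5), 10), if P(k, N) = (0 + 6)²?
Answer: 36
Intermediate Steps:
Z(K) = 1
P(k, N) = 36 (P(k, N) = 6² = 36)
Z(9)*P(F(-5, 5), 10) = 1*36 = 36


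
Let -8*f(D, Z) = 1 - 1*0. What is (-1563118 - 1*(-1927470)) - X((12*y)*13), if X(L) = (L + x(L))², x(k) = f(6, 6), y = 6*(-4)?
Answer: -873863681/64 ≈ -1.3654e+7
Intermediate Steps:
y = -24
f(D, Z) = -⅛ (f(D, Z) = -(1 - 1*0)/8 = -(1 + 0)/8 = -⅛*1 = -⅛)
x(k) = -⅛
X(L) = (-⅛ + L)² (X(L) = (L - ⅛)² = (-⅛ + L)²)
(-1563118 - 1*(-1927470)) - X((12*y)*13) = (-1563118 - 1*(-1927470)) - (-1 + 8*((12*(-24))*13))²/64 = (-1563118 + 1927470) - (-1 + 8*(-288*13))²/64 = 364352 - (-1 + 8*(-3744))²/64 = 364352 - (-1 - 29952)²/64 = 364352 - (-29953)²/64 = 364352 - 897182209/64 = -873863681/64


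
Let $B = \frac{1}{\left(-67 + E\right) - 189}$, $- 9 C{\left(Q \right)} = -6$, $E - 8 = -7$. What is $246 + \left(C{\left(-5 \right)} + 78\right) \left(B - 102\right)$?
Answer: $- \frac{5950406}{765} \approx -7778.3$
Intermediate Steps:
$E = 1$ ($E = 8 - 7 = 1$)
$C{\left(Q \right)} = \frac{2}{3}$ ($C{\left(Q \right)} = \left(- \frac{1}{9}\right) \left(-6\right) = \frac{2}{3}$)
$B = - \frac{1}{255}$ ($B = \frac{1}{\left(-67 + 1\right) - 189} = \frac{1}{-66 - 189} = \frac{1}{-255} = - \frac{1}{255} \approx -0.0039216$)
$246 + \left(C{\left(-5 \right)} + 78\right) \left(B - 102\right) = 246 + \left(\frac{2}{3} + 78\right) \left(- \frac{1}{255} - 102\right) = 246 + \frac{236}{3} \left(- \frac{26011}{255}\right) = 246 - \frac{6138596}{765} = - \frac{5950406}{765}$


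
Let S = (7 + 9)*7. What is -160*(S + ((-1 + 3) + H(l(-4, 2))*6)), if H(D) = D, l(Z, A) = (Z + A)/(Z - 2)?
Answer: -18560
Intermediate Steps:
l(Z, A) = (A + Z)/(-2 + Z)
S = 112 (S = 16*7 = 112)
-160*(S + ((-1 + 3) + H(l(-4, 2))*6)) = -160*(112 + ((-1 + 3) + ((2 - 4)/(-2 - 4))*6)) = -160*(112 + (2 + (-2/(-6))*6)) = -160*(112 + (2 - 1/6*(-2)*6)) = -160*(112 + (2 + (1/3)*6)) = -160*(112 + (2 + 2)) = -160*(112 + 4) = -160*116 = -18560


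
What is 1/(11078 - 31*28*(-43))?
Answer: 1/48402 ≈ 2.0660e-5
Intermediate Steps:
1/(11078 - 31*28*(-43)) = 1/(11078 - 868*(-43)) = 1/(11078 + 37324) = 1/48402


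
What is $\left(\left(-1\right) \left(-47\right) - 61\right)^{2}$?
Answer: $196$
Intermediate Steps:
$\left(\left(-1\right) \left(-47\right) - 61\right)^{2} = \left(47 - 61\right)^{2} = \left(-14\right)^{2} = 196$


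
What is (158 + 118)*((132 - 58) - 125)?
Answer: -14076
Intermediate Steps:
(158 + 118)*((132 - 58) - 125) = 276*(74 - 125) = 276*(-51) = -14076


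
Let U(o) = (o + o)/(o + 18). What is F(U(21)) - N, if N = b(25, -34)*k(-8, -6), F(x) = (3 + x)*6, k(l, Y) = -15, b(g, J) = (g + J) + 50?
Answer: 8313/13 ≈ 639.46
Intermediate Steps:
b(g, J) = 50 + J + g (b(g, J) = (J + g) + 50 = 50 + J + g)
U(o) = 2*o/(18 + o) (U(o) = (2*o)/(18 + o) = 2*o/(18 + o))
F(x) = 18 + 6*x
N = -615 (N = (50 - 34 + 25)*(-15) = 41*(-15) = -615)
F(U(21)) - N = (18 + 6*(2*21/(18 + 21))) - 1*(-615) = (18 + 6*(2*21/39)) + 615 = (18 + 6*(2*21*(1/39))) + 615 = (18 + 6*(14/13)) + 615 = (18 + 84/13) + 615 = 318/13 + 615 = 8313/13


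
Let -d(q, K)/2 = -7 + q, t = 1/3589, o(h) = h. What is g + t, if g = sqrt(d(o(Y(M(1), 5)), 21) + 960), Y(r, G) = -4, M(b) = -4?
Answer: 1/3589 + sqrt(982) ≈ 31.337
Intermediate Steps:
t = 1/3589 ≈ 0.00027863
d(q, K) = 14 - 2*q (d(q, K) = -2*(-7 + q) = 14 - 2*q)
g = sqrt(982) (g = sqrt((14 - 2*(-4)) + 960) = sqrt((14 + 8) + 960) = sqrt(22 + 960) = sqrt(982) ≈ 31.337)
g + t = sqrt(982) + 1/3589 = 1/3589 + sqrt(982)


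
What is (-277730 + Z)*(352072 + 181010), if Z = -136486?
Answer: -220811093712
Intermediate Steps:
(-277730 + Z)*(352072 + 181010) = (-277730 - 136486)*(352072 + 181010) = -414216*533082 = -220811093712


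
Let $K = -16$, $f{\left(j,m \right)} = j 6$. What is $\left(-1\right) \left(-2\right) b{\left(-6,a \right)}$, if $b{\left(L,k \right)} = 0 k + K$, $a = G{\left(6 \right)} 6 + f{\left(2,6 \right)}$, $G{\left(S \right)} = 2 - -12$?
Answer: $-32$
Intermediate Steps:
$f{\left(j,m \right)} = 6 j$
$G{\left(S \right)} = 14$ ($G{\left(S \right)} = 2 + 12 = 14$)
$a = 96$ ($a = 14 \cdot 6 + 6 \cdot 2 = 84 + 12 = 96$)
$b{\left(L,k \right)} = -16$ ($b{\left(L,k \right)} = 0 k - 16 = 0 - 16 = -16$)
$\left(-1\right) \left(-2\right) b{\left(-6,a \right)} = \left(-1\right) \left(-2\right) \left(-16\right) = 2 \left(-16\right) = -32$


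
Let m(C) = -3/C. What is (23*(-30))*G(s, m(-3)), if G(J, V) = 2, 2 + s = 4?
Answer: -1380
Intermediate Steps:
s = 2 (s = -2 + 4 = 2)
(23*(-30))*G(s, m(-3)) = (23*(-30))*2 = -690*2 = -1380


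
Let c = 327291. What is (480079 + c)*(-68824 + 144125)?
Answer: 60795768370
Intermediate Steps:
(480079 + c)*(-68824 + 144125) = (480079 + 327291)*(-68824 + 144125) = 807370*75301 = 60795768370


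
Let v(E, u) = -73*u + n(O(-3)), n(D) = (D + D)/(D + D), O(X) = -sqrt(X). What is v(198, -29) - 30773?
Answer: -28655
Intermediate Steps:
n(D) = 1 (n(D) = (2*D)/((2*D)) = (2*D)*(1/(2*D)) = 1)
v(E, u) = 1 - 73*u (v(E, u) = -73*u + 1 = 1 - 73*u)
v(198, -29) - 30773 = (1 - 73*(-29)) - 30773 = (1 + 2117) - 30773 = 2118 - 30773 = -28655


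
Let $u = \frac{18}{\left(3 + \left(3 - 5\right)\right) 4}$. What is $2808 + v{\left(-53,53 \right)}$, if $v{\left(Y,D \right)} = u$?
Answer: $\frac{5625}{2} \approx 2812.5$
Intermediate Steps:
$u = \frac{9}{2}$ ($u = \frac{18}{\left(3 + \left(3 - 5\right)\right) 4} = \frac{18}{\left(3 - 2\right) 4} = \frac{18}{1 \cdot 4} = \frac{18}{4} = 18 \cdot \frac{1}{4} = \frac{9}{2} \approx 4.5$)
$v{\left(Y,D \right)} = \frac{9}{2}$
$2808 + v{\left(-53,53 \right)} = 2808 + \frac{9}{2} = \frac{5625}{2}$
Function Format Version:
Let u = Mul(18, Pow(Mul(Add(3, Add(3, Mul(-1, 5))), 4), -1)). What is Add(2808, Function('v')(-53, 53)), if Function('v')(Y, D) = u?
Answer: Rational(5625, 2) ≈ 2812.5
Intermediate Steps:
u = Rational(9, 2) (u = Mul(18, Pow(Mul(Add(3, Add(3, -5)), 4), -1)) = Mul(18, Pow(Mul(Add(3, -2), 4), -1)) = Mul(18, Pow(Mul(1, 4), -1)) = Mul(18, Pow(4, -1)) = Mul(18, Rational(1, 4)) = Rational(9, 2) ≈ 4.5000)
Function('v')(Y, D) = Rational(9, 2)
Add(2808, Function('v')(-53, 53)) = Add(2808, Rational(9, 2)) = Rational(5625, 2)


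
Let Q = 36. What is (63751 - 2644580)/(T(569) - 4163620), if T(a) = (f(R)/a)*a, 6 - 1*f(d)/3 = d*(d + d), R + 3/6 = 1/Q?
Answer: 557459064/899338321 ≈ 0.61985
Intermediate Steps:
R = -17/36 (R = -½ + 1/36 = -17/36 ≈ -0.47222)
f(d) = 18 - 6*d² (f(d) = 18 - 3*d*(d + d) = 18 - 3*d*2*d = 18 - 6*d²)
T(a) = 3599/216 (T(a) = ((18 - 6*(-17/36)²)/a)*a = ((18 - 6*289/1296)/a)*a = ((18 - 289/216)/a)*a = (3599/(216*a))*a = 3599/216)
(63751 - 2644580)/(T(569) - 4163620) = (63751 - 2644580)/(3599/216 - 4163620) = -2580829/(-899338321/216) = -2580829*(-216/899338321) = 557459064/899338321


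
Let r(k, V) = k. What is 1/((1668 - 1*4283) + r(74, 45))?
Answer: -1/2541 ≈ -0.00039355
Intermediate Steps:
1/((1668 - 1*4283) + r(74, 45)) = 1/((1668 - 1*4283) + 74) = 1/((1668 - 4283) + 74) = 1/(-2615 + 74) = 1/(-2541) = -1/2541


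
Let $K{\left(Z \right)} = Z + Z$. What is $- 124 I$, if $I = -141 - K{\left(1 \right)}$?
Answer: $17732$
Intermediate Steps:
$K{\left(Z \right)} = 2 Z$
$I = -143$ ($I = -141 - 2 \cdot 1 = -141 - 2 = -143$)
$- 124 I = \left(-124\right) \left(-143\right) = 17732$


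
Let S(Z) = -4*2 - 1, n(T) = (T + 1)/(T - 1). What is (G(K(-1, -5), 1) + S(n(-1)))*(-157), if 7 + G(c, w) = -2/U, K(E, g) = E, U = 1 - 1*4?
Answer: 7222/3 ≈ 2407.3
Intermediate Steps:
U = -3 (U = 1 - 4 = -3)
n(T) = (1 + T)/(-1 + T)
S(Z) = -9 (S(Z) = -8 - 1 = -9)
G(c, w) = -19/3 (G(c, w) = -7 - 2/(-3) = -7 - 2*(-⅓) = -7 + ⅔ = -19/3)
(G(K(-1, -5), 1) + S(n(-1)))*(-157) = (-19/3 - 9)*(-157) = -46/3*(-157) = 7222/3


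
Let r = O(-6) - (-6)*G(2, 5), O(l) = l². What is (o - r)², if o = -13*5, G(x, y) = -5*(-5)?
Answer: 63001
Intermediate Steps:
G(x, y) = 25
o = -65
r = 186 (r = (-6)² - (-6)*25 = 36 - 1*(-150) = 36 + 150 = 186)
(o - r)² = (-65 - 1*186)² = (-65 - 186)² = (-251)² = 63001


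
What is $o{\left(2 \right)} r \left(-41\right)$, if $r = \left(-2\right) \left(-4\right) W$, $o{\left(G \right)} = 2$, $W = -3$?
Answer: $1968$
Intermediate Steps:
$r = -24$ ($r = \left(-2\right) \left(-4\right) \left(-3\right) = 8 \left(-3\right) = -24$)
$o{\left(2 \right)} r \left(-41\right) = 2 \left(-24\right) \left(-41\right) = \left(-48\right) \left(-41\right) = 1968$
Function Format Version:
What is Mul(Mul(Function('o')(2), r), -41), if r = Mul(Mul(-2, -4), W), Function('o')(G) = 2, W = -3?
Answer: 1968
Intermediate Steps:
r = -24 (r = Mul(Mul(-2, -4), -3) = Mul(8, -3) = -24)
Mul(Mul(Function('o')(2), r), -41) = Mul(Mul(2, -24), -41) = Mul(-48, -41) = 1968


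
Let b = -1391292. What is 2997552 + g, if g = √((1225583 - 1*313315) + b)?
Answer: 2997552 + 28*I*√611 ≈ 2.9976e+6 + 692.12*I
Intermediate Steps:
g = 28*I*√611 (g = √((1225583 - 1*313315) - 1391292) = √((1225583 - 313315) - 1391292) = √(912268 - 1391292) = √(-479024) = 28*I*√611 ≈ 692.12*I)
2997552 + g = 2997552 + 28*I*√611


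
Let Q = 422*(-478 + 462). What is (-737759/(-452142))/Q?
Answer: -737759/3052862784 ≈ -0.00024166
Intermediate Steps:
Q = -6752 (Q = 422*(-16) = -6752)
(-737759/(-452142))/Q = -737759/(-452142)/(-6752) = -737759*(-1/452142)*(-1/6752) = (737759/452142)*(-1/6752) = -737759/3052862784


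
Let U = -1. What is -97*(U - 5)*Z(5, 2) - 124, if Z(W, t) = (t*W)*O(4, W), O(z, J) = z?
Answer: 23156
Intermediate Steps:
Z(W, t) = 4*W*t (Z(W, t) = (t*W)*4 = (W*t)*4 = 4*W*t)
-97*(U - 5)*Z(5, 2) - 124 = -97*(-1 - 5)*4*5*2 - 124 = -(-582)*40 - 124 = -97*(-240) - 124 = 23280 - 124 = 23156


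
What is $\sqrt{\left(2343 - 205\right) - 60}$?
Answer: $\sqrt{2078} \approx 45.585$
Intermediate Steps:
$\sqrt{\left(2343 - 205\right) - 60} = \sqrt{2138 - 60} = \sqrt{2078}$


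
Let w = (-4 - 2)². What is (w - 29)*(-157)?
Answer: -1099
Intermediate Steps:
w = 36 (w = (-6)² = 36)
(w - 29)*(-157) = (36 - 29)*(-157) = 7*(-157) = -1099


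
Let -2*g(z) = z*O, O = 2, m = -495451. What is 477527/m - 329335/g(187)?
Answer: 14825459776/8422667 ≈ 1760.2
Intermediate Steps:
g(z) = -z (g(z) = -z*2/2 = -z)
477527/m - 329335/g(187) = 477527/(-495451) - 329335/((-1*187)) = 477527*(-1/495451) - 329335/(-187) = -477527/495451 - 329335*(-1/187) = -477527/495451 + 329335/187 = 14825459776/8422667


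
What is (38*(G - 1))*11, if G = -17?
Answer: -7524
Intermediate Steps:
(38*(G - 1))*11 = (38*(-17 - 1))*11 = (38*(-18))*11 = -684*11 = -7524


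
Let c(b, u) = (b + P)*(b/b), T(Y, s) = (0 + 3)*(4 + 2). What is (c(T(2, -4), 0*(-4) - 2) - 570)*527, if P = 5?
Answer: -288269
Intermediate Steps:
T(Y, s) = 18 (T(Y, s) = 3*6 = 18)
c(b, u) = 5 + b (c(b, u) = (b + 5)*(b/b) = (5 + b)*1 = 5 + b)
(c(T(2, -4), 0*(-4) - 2) - 570)*527 = ((5 + 18) - 570)*527 = (23 - 570)*527 = -547*527 = -288269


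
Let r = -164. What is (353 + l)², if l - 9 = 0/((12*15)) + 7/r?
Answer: 3523728321/26896 ≈ 1.3101e+5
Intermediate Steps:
l = 1469/164 (l = 9 + (0/((12*15)) + 7/(-164)) = 9 + (0/180 + 7*(-1/164)) = 9 + (0*(1/180) - 7/164) = 9 + (0 - 7/164) = 9 - 7/164 = 1469/164 ≈ 8.9573)
(353 + l)² = (353 + 1469/164)² = (59361/164)² = 3523728321/26896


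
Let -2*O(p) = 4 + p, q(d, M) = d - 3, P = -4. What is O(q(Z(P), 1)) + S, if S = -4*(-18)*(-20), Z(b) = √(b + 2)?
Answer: -2881/2 - I*√2/2 ≈ -1440.5 - 0.70711*I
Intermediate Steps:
Z(b) = √(2 + b)
q(d, M) = -3 + d
O(p) = -2 - p/2 (O(p) = -(4 + p)/2 = -2 - p/2)
S = -1440 (S = 72*(-20) = -1440)
O(q(Z(P), 1)) + S = (-2 - (-3 + √(2 - 4))/2) - 1440 = (-2 - (-3 + √(-2))/2) - 1440 = (-2 - (-3 + I*√2)/2) - 1440 = (-2 + (3/2 - I*√2/2)) - 1440 = (-½ - I*√2/2) - 1440 = -2881/2 - I*√2/2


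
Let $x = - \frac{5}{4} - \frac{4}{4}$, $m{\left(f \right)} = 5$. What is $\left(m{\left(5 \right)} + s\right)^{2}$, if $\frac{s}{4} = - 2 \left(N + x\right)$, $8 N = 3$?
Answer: $400$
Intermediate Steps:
$N = \frac{3}{8}$ ($N = \frac{1}{8} \cdot 3 = \frac{3}{8} \approx 0.375$)
$x = - \frac{9}{4}$ ($x = \left(-5\right) \frac{1}{4} - 1 = - \frac{5}{4} - 1 = - \frac{9}{4} \approx -2.25$)
$s = 15$ ($s = 4 \left(- 2 \left(\frac{3}{8} - \frac{9}{4}\right)\right) = 4 \left(\left(-2\right) \left(- \frac{15}{8}\right)\right) = 4 \cdot \frac{15}{4} = 15$)
$\left(m{\left(5 \right)} + s\right)^{2} = \left(5 + 15\right)^{2} = 20^{2} = 400$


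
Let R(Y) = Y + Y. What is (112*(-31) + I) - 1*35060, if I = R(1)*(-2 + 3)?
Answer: -38530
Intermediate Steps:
R(Y) = 2*Y
I = 2 (I = (2*1)*(-2 + 3) = 2*1 = 2)
(112*(-31) + I) - 1*35060 = (112*(-31) + 2) - 1*35060 = (-3472 + 2) - 35060 = -3470 - 35060 = -38530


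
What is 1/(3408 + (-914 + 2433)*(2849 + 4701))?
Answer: 1/11471858 ≈ 8.7170e-8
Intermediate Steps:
1/(3408 + (-914 + 2433)*(2849 + 4701)) = 1/(3408 + 1519*7550) = 1/(3408 + 11468450) = 1/11471858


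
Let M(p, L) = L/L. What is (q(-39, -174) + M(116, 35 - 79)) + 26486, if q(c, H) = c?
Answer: 26448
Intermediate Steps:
M(p, L) = 1
(q(-39, -174) + M(116, 35 - 79)) + 26486 = (-39 + 1) + 26486 = -38 + 26486 = 26448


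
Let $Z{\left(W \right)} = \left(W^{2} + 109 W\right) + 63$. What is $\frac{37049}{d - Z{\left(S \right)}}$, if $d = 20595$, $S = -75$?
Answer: $\frac{37049}{23082} \approx 1.6051$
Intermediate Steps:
$Z{\left(W \right)} = 63 + W^{2} + 109 W$
$\frac{37049}{d - Z{\left(S \right)}} = \frac{37049}{20595 - \left(63 + \left(-75\right)^{2} + 109 \left(-75\right)\right)} = \frac{37049}{20595 - \left(63 + 5625 - 8175\right)} = \frac{37049}{20595 - -2487} = \frac{37049}{20595 + 2487} = \frac{37049}{23082}$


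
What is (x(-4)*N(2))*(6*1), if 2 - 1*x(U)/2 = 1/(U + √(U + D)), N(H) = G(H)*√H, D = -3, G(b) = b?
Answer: 24*(2*√14 + 9*I*√2)/(√7 + 4*I) ≈ 73.785 + 3.9043*I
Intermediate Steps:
N(H) = H^(3/2) (N(H) = H*√H = H^(3/2))
x(U) = 4 - 2/(U + √(-3 + U)) (x(U) = 4 - 2/(U + √(U - 3)) = 4 - 2/(U + √(-3 + U)))
(x(-4)*N(2))*(6*1) = ((2*(-1 + 2*(-4) + 2*√(-3 - 4))/(-4 + √(-3 - 4)))*2^(3/2))*(6*1) = ((2*(-1 - 8 + 2*√(-7))/(-4 + √(-7)))*(2*√2))*6 = ((2*(-1 - 8 + 2*(I*√7))/(-4 + I*√7))*(2*√2))*6 = ((2*(-1 - 8 + 2*I*√7)/(-4 + I*√7))*(2*√2))*6 = ((2*(-9 + 2*I*√7)/(-4 + I*√7))*(2*√2))*6 = (4*√2*(-9 + 2*I*√7)/(-4 + I*√7))*6 = 24*√2*(-9 + 2*I*√7)/(-4 + I*√7)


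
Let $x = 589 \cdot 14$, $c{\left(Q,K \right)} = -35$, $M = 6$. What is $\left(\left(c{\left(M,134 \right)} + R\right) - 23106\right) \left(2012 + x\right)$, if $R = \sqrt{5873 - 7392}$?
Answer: $-237380378 + 71806 i \sqrt{31} \approx -2.3738 \cdot 10^{8} + 3.998 \cdot 10^{5} i$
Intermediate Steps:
$R = 7 i \sqrt{31}$ ($R = \sqrt{-1519} = 7 i \sqrt{31} \approx 38.974 i$)
$x = 8246$
$\left(\left(c{\left(M,134 \right)} + R\right) - 23106\right) \left(2012 + x\right) = \left(\left(-35 + 7 i \sqrt{31}\right) - 23106\right) \left(2012 + 8246\right) = \left(-23141 + 7 i \sqrt{31}\right) 10258 = -237380378 + 71806 i \sqrt{31}$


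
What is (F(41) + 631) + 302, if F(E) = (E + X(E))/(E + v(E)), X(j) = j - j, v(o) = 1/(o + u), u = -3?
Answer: 1456105/1559 ≈ 934.00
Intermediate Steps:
v(o) = 1/(-3 + o) (v(o) = 1/(o - 3) = 1/(-3 + o))
X(j) = 0
F(E) = E/(E + 1/(-3 + E)) (F(E) = (E + 0)/(E + 1/(-3 + E)) = E/(E + 1/(-3 + E)))
(F(41) + 631) + 302 = (41*(-3 + 41)/(1 + 41*(-3 + 41)) + 631) + 302 = (41*38/(1 + 41*38) + 631) + 302 = (41*38/(1 + 1558) + 631) + 302 = (41*38/1559 + 631) + 302 = (41*(1/1559)*38 + 631) + 302 = (1558/1559 + 631) + 302 = 985287/1559 + 302 = 1456105/1559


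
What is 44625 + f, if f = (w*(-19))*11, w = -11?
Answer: 46924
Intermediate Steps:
f = 2299 (f = -11*(-19)*11 = 209*11 = 2299)
44625 + f = 44625 + 2299 = 46924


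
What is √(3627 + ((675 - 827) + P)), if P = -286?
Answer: √3189 ≈ 56.471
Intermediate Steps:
√(3627 + ((675 - 827) + P)) = √(3627 + ((675 - 827) - 286)) = √(3627 + (-152 - 286)) = √(3627 - 438) = √3189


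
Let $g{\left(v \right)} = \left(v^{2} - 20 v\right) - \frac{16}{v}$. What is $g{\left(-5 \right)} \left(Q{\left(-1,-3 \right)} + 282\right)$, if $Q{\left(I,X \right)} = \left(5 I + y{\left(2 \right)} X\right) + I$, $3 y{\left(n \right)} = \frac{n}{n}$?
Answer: $35255$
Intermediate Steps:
$y{\left(n \right)} = \frac{1}{3}$ ($y{\left(n \right)} = \frac{n \frac{1}{n}}{3} = \frac{1}{3} \cdot 1 = \frac{1}{3}$)
$g{\left(v \right)} = v^{2} - 20 v - \frac{16}{v}$
$Q{\left(I,X \right)} = 6 I + \frac{X}{3}$ ($Q{\left(I,X \right)} = \left(5 I + \frac{X}{3}\right) + I = 6 I + \frac{X}{3}$)
$g{\left(-5 \right)} \left(Q{\left(-1,-3 \right)} + 282\right) = \frac{-16 + \left(-5\right)^{2} \left(-20 - 5\right)}{-5} \left(\left(6 \left(-1\right) + \frac{1}{3} \left(-3\right)\right) + 282\right) = - \frac{-16 + 25 \left(-25\right)}{5} \left(\left(-6 - 1\right) + 282\right) = - \frac{-16 - 625}{5} \left(-7 + 282\right) = \left(- \frac{1}{5}\right) \left(-641\right) 275 = \frac{641}{5} \cdot 275 = 35255$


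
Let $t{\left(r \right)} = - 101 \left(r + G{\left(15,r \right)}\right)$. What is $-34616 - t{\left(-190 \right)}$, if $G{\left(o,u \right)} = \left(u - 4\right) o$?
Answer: $-347716$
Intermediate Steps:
$G{\left(o,u \right)} = o \left(-4 + u\right)$ ($G{\left(o,u \right)} = \left(-4 + u\right) o = o \left(-4 + u\right)$)
$t{\left(r \right)} = 6060 - 1616 r$ ($t{\left(r \right)} = - 101 \left(r + 15 \left(-4 + r\right)\right) = - 101 \left(r + \left(-60 + 15 r\right)\right) = - 101 \left(-60 + 16 r\right) = 6060 - 1616 r$)
$-34616 - t{\left(-190 \right)} = -34616 - \left(6060 - -307040\right) = -34616 - \left(6060 + 307040\right) = -34616 - 313100 = -347716$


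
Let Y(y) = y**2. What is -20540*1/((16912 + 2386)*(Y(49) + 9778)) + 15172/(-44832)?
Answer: -445850149763/1317110036568 ≈ -0.33851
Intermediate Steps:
-20540*1/((16912 + 2386)*(Y(49) + 9778)) + 15172/(-44832) = -20540*1/((16912 + 2386)*(49**2 + 9778)) + 15172/(-44832) = -20540*1/(19298*(2401 + 9778)) + 15172*(-1/44832) = -20540/(12179*19298) - 3793/11208 = -20540/235030342 - 3793/11208 = -20540*1/235030342 - 3793/11208 = -10270/117515171 - 3793/11208 = -445850149763/1317110036568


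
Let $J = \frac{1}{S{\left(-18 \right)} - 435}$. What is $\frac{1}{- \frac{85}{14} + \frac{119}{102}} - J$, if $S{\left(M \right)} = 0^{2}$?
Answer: $- \frac{9032}{44805} \approx -0.20158$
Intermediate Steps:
$S{\left(M \right)} = 0$
$J = - \frac{1}{435}$ ($J = \frac{1}{0 - 435} = \frac{1}{-435} = - \frac{1}{435} \approx -0.0022989$)
$\frac{1}{- \frac{85}{14} + \frac{119}{102}} - J = \frac{1}{- \frac{85}{14} + \frac{119}{102}} - - \frac{1}{435} = \frac{1}{\left(-85\right) \frac{1}{14} + 119 \cdot \frac{1}{102}} + \frac{1}{435} = \frac{1}{- \frac{85}{14} + \frac{7}{6}} + \frac{1}{435} = \frac{1}{- \frac{103}{21}} + \frac{1}{435} = - \frac{21}{103} + \frac{1}{435} = - \frac{9032}{44805}$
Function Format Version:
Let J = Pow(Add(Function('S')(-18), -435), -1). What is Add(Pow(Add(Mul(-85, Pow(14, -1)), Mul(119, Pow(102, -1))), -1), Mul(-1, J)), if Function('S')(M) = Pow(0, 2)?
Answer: Rational(-9032, 44805) ≈ -0.20158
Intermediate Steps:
Function('S')(M) = 0
J = Rational(-1, 435) (J = Pow(Add(0, -435), -1) = Pow(-435, -1) = Rational(-1, 435) ≈ -0.0022989)
Add(Pow(Add(Mul(-85, Pow(14, -1)), Mul(119, Pow(102, -1))), -1), Mul(-1, J)) = Add(Pow(Add(Mul(-85, Pow(14, -1)), Mul(119, Pow(102, -1))), -1), Mul(-1, Rational(-1, 435))) = Add(Pow(Add(Mul(-85, Rational(1, 14)), Mul(119, Rational(1, 102))), -1), Rational(1, 435)) = Add(Pow(Add(Rational(-85, 14), Rational(7, 6)), -1), Rational(1, 435)) = Add(Pow(Rational(-103, 21), -1), Rational(1, 435)) = Add(Rational(-21, 103), Rational(1, 435)) = Rational(-9032, 44805)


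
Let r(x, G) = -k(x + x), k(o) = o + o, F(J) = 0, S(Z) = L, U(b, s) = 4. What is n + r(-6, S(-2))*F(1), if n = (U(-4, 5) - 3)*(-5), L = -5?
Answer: -5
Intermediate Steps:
S(Z) = -5
k(o) = 2*o
r(x, G) = -4*x (r(x, G) = -2*(x + x) = -2*2*x = -4*x)
n = -5 (n = (4 - 3)*(-5) = 1*(-5) = -5)
n + r(-6, S(-2))*F(1) = -5 - 4*(-6)*0 = -5 + 24*0 = -5 + 0 = -5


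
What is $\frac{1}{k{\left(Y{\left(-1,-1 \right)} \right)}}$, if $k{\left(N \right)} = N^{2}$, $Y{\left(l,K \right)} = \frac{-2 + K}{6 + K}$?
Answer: $\frac{25}{9} \approx 2.7778$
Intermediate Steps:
$Y{\left(l,K \right)} = \frac{-2 + K}{6 + K}$
$\frac{1}{k{\left(Y{\left(-1,-1 \right)} \right)}} = \frac{1}{\left(\frac{-2 - 1}{6 - 1}\right)^{2}} = \frac{1}{\left(\frac{1}{5} \left(-3\right)\right)^{2}} = \frac{1}{\left(- \frac{3}{5}\right)^{2}} = \frac{1}{\frac{9}{25}} = \frac{25}{9}$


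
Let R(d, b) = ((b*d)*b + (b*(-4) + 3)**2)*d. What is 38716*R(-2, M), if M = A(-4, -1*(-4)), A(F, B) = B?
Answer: -10608184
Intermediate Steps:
M = 4 (M = -1*(-4) = 4)
R(d, b) = d*((3 - 4*b)**2 + d*b**2) (R(d, b) = (d*b**2 + (-4*b + 3)**2)*d = (d*b**2 + (3 - 4*b)**2)*d = ((3 - 4*b)**2 + d*b**2)*d = d*((3 - 4*b)**2 + d*b**2))
38716*R(-2, M) = 38716*(-2*((-3 + 4*4)**2 - 2*4**2)) = 38716*(-2*((-3 + 16)**2 - 2*16)) = 38716*(-2*(13**2 - 32)) = 38716*(-2*(169 - 32)) = 38716*(-2*137) = 38716*(-274) = -10608184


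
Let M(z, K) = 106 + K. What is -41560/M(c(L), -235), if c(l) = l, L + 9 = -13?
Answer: 41560/129 ≈ 322.17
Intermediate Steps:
L = -22 (L = -9 - 13 = -22)
-41560/M(c(L), -235) = -41560/(106 - 235) = -41560/(-129) = -41560*(-1/129) = 41560/129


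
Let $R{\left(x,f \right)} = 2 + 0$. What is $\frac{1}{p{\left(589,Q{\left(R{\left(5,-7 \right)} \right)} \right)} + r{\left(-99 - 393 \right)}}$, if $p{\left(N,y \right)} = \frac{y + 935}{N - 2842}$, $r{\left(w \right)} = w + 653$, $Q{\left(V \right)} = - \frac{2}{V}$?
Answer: $\frac{2253}{361799} \approx 0.0062272$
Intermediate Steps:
$R{\left(x,f \right)} = 2$
$r{\left(w \right)} = 653 + w$
$p{\left(N,y \right)} = \frac{935 + y}{-2842 + N}$
$\frac{1}{p{\left(589,Q{\left(R{\left(5,-7 \right)} \right)} \right)} + r{\left(-99 - 393 \right)}} = \frac{1}{\frac{935 - \frac{2}{2}}{-2842 + 589} + \left(653 - 492\right)} = \frac{1}{\frac{935 - 1}{-2253} + \left(653 - 492\right)} = \frac{1}{- \frac{935 - 1}{2253} + \left(653 - 492\right)} = \frac{1}{\left(- \frac{1}{2253}\right) 934 + 161} = \frac{1}{- \frac{934}{2253} + 161} = \frac{1}{\frac{361799}{2253}} = \frac{2253}{361799}$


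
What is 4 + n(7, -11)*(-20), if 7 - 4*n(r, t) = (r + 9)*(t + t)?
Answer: -1791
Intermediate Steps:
n(r, t) = 7/4 - t*(9 + r)/2 (n(r, t) = 7/4 - (r + 9)*(t + t)/4 = 7/4 - (9 + r)*2*t/4 = 7/4 - t*(9 + r)/2)
4 + n(7, -11)*(-20) = 4 + (7/4 - 9/2*(-11) - ½*7*(-11))*(-20) = 4 + (7/4 + 99/2 + 77/2)*(-20) = 4 + (359/4)*(-20) = 4 - 1795 = -1791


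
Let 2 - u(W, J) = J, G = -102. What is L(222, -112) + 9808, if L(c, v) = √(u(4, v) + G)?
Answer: 9808 + 2*√3 ≈ 9811.5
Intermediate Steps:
u(W, J) = 2 - J
L(c, v) = √(-100 - v) (L(c, v) = √((2 - v) - 102) = √(-100 - v))
L(222, -112) + 9808 = √(-100 - 1*(-112)) + 9808 = √(-100 + 112) + 9808 = √12 + 9808 = 2*√3 + 9808 = 9808 + 2*√3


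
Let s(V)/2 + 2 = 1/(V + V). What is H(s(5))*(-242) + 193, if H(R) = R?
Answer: 5563/5 ≈ 1112.6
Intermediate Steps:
s(V) = -4 + 1/V (s(V) = -4 + 2/(V + V) = -4 + 2/((2*V)) = -4 + 2*(1/(2*V)) = -4 + 1/V)
H(s(5))*(-242) + 193 = (-4 + 1/5)*(-242) + 193 = (-4 + ⅕)*(-242) + 193 = -19/5*(-242) + 193 = 4598/5 + 193 = 5563/5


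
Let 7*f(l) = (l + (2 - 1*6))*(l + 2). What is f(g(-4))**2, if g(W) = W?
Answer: 256/49 ≈ 5.2245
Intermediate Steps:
f(l) = (-4 + l)*(2 + l)/7 (f(l) = ((l + (2 - 1*6))*(l + 2))/7 = ((l + (2 - 6))*(2 + l))/7 = ((l - 4)*(2 + l))/7 = ((-4 + l)*(2 + l))/7 = (-4 + l)*(2 + l)/7)
f(g(-4))**2 = (-8/7 - 2/7*(-4) + (1/7)*(-4)**2)**2 = (-8/7 + 8/7 + (1/7)*16)**2 = (-8/7 + 8/7 + 16/7)**2 = (16/7)**2 = 256/49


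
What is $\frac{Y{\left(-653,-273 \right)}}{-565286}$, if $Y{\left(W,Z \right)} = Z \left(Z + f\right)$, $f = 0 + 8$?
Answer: $- \frac{72345}{565286} \approx -0.12798$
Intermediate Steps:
$f = 8$
$Y{\left(W,Z \right)} = Z \left(8 + Z\right)$ ($Y{\left(W,Z \right)} = Z \left(Z + 8\right) = Z \left(8 + Z\right)$)
$\frac{Y{\left(-653,-273 \right)}}{-565286} = \frac{\left(-273\right) \left(8 - 273\right)}{-565286} = \left(-273\right) \left(-265\right) \left(- \frac{1}{565286}\right) = 72345 \left(- \frac{1}{565286}\right) = - \frac{72345}{565286}$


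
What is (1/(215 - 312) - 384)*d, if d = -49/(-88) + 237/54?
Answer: -145904333/76824 ≈ -1899.2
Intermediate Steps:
d = 3917/792 (d = -49*(-1/88) + 237*(1/54) = 49/88 + 79/18 = 3917/792 ≈ 4.9457)
(1/(215 - 312) - 384)*d = (1/(215 - 312) - 384)*(3917/792) = (1/(-97) - 384)*(3917/792) = (-1/97 - 384)*(3917/792) = -37249/97*3917/792 = -145904333/76824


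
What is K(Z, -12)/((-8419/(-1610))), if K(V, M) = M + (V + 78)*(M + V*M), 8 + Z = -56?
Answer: 17020920/8419 ≈ 2021.7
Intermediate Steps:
Z = -64 (Z = -8 - 56 = -64)
K(V, M) = M + (78 + V)*(M + M*V)
K(Z, -12)/((-8419/(-1610))) = (-12*(79 + (-64)**2 + 79*(-64)))/((-8419/(-1610))) = (-12*(79 + 4096 - 5056))/((-8419*(-1/1610))) = (-12*(-881))/(8419/1610) = 10572*(1610/8419) = 17020920/8419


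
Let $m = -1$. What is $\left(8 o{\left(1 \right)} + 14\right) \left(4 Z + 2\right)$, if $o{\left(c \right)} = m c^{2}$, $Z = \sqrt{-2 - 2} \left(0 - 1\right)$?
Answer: $12 - 48 i \approx 12.0 - 48.0 i$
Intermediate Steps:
$Z = - 2 i$ ($Z = \sqrt{-4} \left(-1\right) = 2 i \left(-1\right) = - 2 i \approx - 2.0 i$)
$o{\left(c \right)} = - c^{2}$
$\left(8 o{\left(1 \right)} + 14\right) \left(4 Z + 2\right) = \left(8 \left(- 1^{2}\right) + 14\right) \left(4 \left(- 2 i\right) + 2\right) = \left(8 \left(\left(-1\right) 1\right) + 14\right) \left(- 8 i + 2\right) = \left(8 \left(-1\right) + 14\right) \left(2 - 8 i\right) = \left(-8 + 14\right) \left(2 - 8 i\right) = 6 \left(2 - 8 i\right) = 12 - 48 i$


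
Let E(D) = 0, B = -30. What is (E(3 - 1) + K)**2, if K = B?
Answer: 900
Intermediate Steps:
K = -30
(E(3 - 1) + K)**2 = (0 - 30)**2 = (-30)**2 = 900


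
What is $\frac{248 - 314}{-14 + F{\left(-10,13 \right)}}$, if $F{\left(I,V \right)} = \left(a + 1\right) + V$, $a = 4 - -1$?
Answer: $- \frac{66}{5} \approx -13.2$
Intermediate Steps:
$a = 5$ ($a = 4 + 1 = 5$)
$F{\left(I,V \right)} = 6 + V$ ($F{\left(I,V \right)} = \left(5 + 1\right) + V = 6 + V$)
$\frac{248 - 314}{-14 + F{\left(-10,13 \right)}} = \frac{248 - 314}{-14 + \left(6 + 13\right)} = - \frac{66}{-14 + 19} = - \frac{66}{5}$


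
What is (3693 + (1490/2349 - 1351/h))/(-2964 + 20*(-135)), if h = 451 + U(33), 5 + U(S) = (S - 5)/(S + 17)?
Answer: -96783400433/148534072704 ≈ -0.65159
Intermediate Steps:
U(S) = -5 + (-5 + S)/(17 + S) (U(S) = -5 + (S - 5)/(S + 17) = -5 + (-5 + S)/(17 + S))
h = 11164/25 (h = 451 + 2*(-45 - 2*33)/(17 + 33) = 451 + 2*(-45 - 66)/50 = 451 + 2*(1/50)*(-111) = 451 - 111/25 = 11164/25 ≈ 446.56)
(3693 + (1490/2349 - 1351/h))/(-2964 + 20*(-135)) = (3693 + (1490/2349 - 1351/11164/25))/(-2964 + 20*(-135)) = (3693 + (1490*(1/2349) - 1351*25/11164))/(-2964 - 2700) = (3693 + (1490/2349 - 33775/11164))/(-5664) = (3693 - 62703115/26224236)*(-1/5664) = (96783400433/26224236)*(-1/5664) = -96783400433/148534072704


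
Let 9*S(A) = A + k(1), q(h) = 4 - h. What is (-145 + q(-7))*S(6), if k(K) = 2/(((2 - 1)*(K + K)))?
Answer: -938/9 ≈ -104.22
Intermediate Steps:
k(K) = 1/K (k(K) = 2/((1*(2*K))) = 2/((2*K)) = 2*(1/(2*K)) = 1/K)
S(A) = ⅑ + A/9 (S(A) = (A + 1/1)/9 = (A + 1)/9 = (1 + A)/9 = ⅑ + A/9)
(-145 + q(-7))*S(6) = (-145 + (4 - 1*(-7)))*(⅑ + (⅑)*6) = (-145 + (4 + 7))*(⅑ + ⅔) = (-145 + 11)*(7/9) = -134*7/9 = -938/9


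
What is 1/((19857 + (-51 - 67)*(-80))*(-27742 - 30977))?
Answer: -1/1720290543 ≈ -5.8130e-10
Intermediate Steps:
1/((19857 + (-51 - 67)*(-80))*(-27742 - 30977)) = 1/((19857 - 118*(-80))*(-58719)) = 1/((19857 + 9440)*(-58719)) = 1/(29297*(-58719)) = 1/(-1720290543) = -1/1720290543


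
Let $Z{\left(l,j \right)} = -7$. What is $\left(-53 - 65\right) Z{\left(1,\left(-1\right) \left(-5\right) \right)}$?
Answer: $826$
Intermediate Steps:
$\left(-53 - 65\right) Z{\left(1,\left(-1\right) \left(-5\right) \right)} = \left(-53 - 65\right) \left(-7\right) = \left(-118\right) \left(-7\right) = 826$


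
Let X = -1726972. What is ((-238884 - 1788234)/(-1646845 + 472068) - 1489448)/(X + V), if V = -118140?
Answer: 874883612989/1083797570012 ≈ 0.80724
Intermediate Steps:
((-238884 - 1788234)/(-1646845 + 472068) - 1489448)/(X + V) = ((-238884 - 1788234)/(-1646845 + 472068) - 1489448)/(-1726972 - 118140) = (-2027118/(-1174777) - 1489448)/(-1845112) = (-2027118*(-1/1174777) - 1489448)*(-1/1845112) = (2027118/1174777 - 1489448)*(-1/1845112) = -1749767225978/1174777*(-1/1845112) = 874883612989/1083797570012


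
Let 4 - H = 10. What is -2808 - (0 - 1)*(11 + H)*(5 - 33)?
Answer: -2948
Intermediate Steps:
H = -6 (H = 4 - 1*10 = 4 - 10 = -6)
-2808 - (0 - 1)*(11 + H)*(5 - 33) = -2808 - (0 - 1)*(11 - 6)*(5 - 33) = -2808 - (-1*5)*(-28) = -2808 - (-5)*(-28) = -2808 - 1*140 = -2808 - 140 = -2948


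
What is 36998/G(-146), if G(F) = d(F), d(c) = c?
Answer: -18499/73 ≈ -253.41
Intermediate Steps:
G(F) = F
36998/G(-146) = 36998/(-146) = 36998*(-1/146) = -18499/73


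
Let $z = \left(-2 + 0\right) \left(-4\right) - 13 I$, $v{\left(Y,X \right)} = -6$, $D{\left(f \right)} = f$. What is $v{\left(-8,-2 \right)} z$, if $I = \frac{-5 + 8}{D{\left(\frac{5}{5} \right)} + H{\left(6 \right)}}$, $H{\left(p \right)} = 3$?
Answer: $\frac{21}{2} \approx 10.5$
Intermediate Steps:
$I = \frac{3}{4}$ ($I = \frac{-5 + 8}{\frac{5}{5} + 3} = \frac{3}{5 \cdot \frac{1}{5} + 3} = \frac{3}{1 + 3} = \frac{3}{4} \approx 0.75$)
$z = - \frac{7}{4}$ ($z = \left(-2 + 0\right) \left(-4\right) - \frac{39}{4} = \left(-2\right) \left(-4\right) - \frac{39}{4} = 8 - \frac{39}{4} = - \frac{7}{4} \approx -1.75$)
$v{\left(-8,-2 \right)} z = \left(-6\right) \left(- \frac{7}{4}\right) = \frac{21}{2}$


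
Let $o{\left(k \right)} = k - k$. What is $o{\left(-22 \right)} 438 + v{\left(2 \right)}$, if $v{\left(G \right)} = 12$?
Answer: $12$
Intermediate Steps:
$o{\left(k \right)} = 0$
$o{\left(-22 \right)} 438 + v{\left(2 \right)} = 0 \cdot 438 + 12 = 0 + 12 = 12$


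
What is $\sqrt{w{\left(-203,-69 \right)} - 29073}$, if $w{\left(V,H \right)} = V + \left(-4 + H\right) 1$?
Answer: $3 i \sqrt{3261} \approx 171.32 i$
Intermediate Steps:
$w{\left(V,H \right)} = -4 + H + V$ ($w{\left(V,H \right)} = V + \left(-4 + H\right) = -4 + H + V$)
$\sqrt{w{\left(-203,-69 \right)} - 29073} = \sqrt{\left(-4 - 69 - 203\right) - 29073} = \sqrt{-276 - 29073} = \sqrt{-29349} = 3 i \sqrt{3261}$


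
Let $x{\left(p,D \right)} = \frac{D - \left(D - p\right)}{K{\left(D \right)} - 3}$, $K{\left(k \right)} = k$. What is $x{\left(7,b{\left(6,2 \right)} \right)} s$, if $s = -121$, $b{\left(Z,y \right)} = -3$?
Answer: $\frac{847}{6} \approx 141.17$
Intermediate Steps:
$x{\left(p,D \right)} = \frac{p}{-3 + D}$ ($x{\left(p,D \right)} = \frac{D - \left(D - p\right)}{D - 3} = \frac{p}{-3 + D}$)
$x{\left(7,b{\left(6,2 \right)} \right)} s = \frac{7}{-3 - 3} \left(-121\right) = \frac{7}{-6} \left(-121\right) = 7 \left(- \frac{1}{6}\right) \left(-121\right) = \left(- \frac{7}{6}\right) \left(-121\right) = \frac{847}{6}$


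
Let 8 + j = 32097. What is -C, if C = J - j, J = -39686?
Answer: 71775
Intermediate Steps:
j = 32089 (j = -8 + 32097 = 32089)
C = -71775 (C = -39686 - 1*32089 = -39686 - 32089 = -71775)
-C = -1*(-71775) = 71775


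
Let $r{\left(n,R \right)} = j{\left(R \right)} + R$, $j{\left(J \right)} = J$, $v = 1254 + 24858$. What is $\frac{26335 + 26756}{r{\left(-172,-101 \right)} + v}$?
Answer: $\frac{53091}{25910} \approx 2.0491$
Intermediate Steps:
$v = 26112$
$r{\left(n,R \right)} = 2 R$ ($r{\left(n,R \right)} = R + R = 2 R$)
$\frac{26335 + 26756}{r{\left(-172,-101 \right)} + v} = \frac{26335 + 26756}{2 \left(-101\right) + 26112} = \frac{53091}{-202 + 26112} = \frac{53091}{25910}$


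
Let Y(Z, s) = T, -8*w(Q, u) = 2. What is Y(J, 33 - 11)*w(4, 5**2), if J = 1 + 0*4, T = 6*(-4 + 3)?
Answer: 3/2 ≈ 1.5000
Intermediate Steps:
T = -6 (T = 6*(-1) = -6)
J = 1 (J = 1 + 0 = 1)
w(Q, u) = -1/4 (w(Q, u) = -1/8*2 = -1/4)
Y(Z, s) = -6
Y(J, 33 - 11)*w(4, 5**2) = -6*(-1/4) = 3/2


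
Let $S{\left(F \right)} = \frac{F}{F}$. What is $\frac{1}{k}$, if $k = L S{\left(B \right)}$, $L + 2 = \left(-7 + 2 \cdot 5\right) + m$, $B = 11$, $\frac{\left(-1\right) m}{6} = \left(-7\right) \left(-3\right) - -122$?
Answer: $- \frac{1}{857} \approx -0.0011669$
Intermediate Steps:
$m = -858$ ($m = - 6 \left(\left(-7\right) \left(-3\right) - -122\right) = - 6 \left(21 + 122\right) = \left(-6\right) 143 = -858$)
$L = -857$ ($L = -2 + \left(\left(-7 + 2 \cdot 5\right) - 858\right) = -2 + \left(\left(-7 + 10\right) - 858\right) = -2 + \left(3 - 858\right) = -2 - 855 = -857$)
$S{\left(F \right)} = 1$
$k = -857$ ($k = \left(-857\right) 1 = -857$)
$\frac{1}{k} = \frac{1}{-857} = - \frac{1}{857}$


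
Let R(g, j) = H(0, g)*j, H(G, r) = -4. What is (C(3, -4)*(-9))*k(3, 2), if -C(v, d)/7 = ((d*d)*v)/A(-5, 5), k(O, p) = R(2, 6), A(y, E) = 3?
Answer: -24192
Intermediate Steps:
R(g, j) = -4*j
k(O, p) = -24 (k(O, p) = -4*6 = -24)
C(v, d) = -7*v*d**2/3 (C(v, d) = -7*(d*d)*v/3 = -7*d**2*v/3 = -7*v*d**2/3)
(C(3, -4)*(-9))*k(3, 2) = (-7/3*3*(-4)**2*(-9))*(-24) = (-7/3*3*16*(-9))*(-24) = -112*(-9)*(-24) = 1008*(-24) = -24192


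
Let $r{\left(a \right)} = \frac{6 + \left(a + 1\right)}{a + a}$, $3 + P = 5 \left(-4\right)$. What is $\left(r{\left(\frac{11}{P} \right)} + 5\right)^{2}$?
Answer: $\frac{400}{121} \approx 3.3058$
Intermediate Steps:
$P = -23$ ($P = -3 + 5 \left(-4\right) = -3 - 20 = -23$)
$r{\left(a \right)} = \frac{7 + a}{2 a}$ ($r{\left(a \right)} = \frac{6 + \left(1 + a\right)}{2 a} = \left(7 + a\right) \frac{1}{2 a} = \frac{7 + a}{2 a}$)
$\left(r{\left(\frac{11}{P} \right)} + 5\right)^{2} = \left(\frac{7 + \frac{11}{-23}}{2 \frac{11}{-23}} + 5\right)^{2} = \left(\frac{7 + 11 \left(- \frac{1}{23}\right)}{2 \cdot 11 \left(- \frac{1}{23}\right)} + 5\right)^{2} = \left(\frac{7 - \frac{11}{23}}{2 \left(- \frac{11}{23}\right)} + 5\right)^{2} = \left(\frac{1}{2} \left(- \frac{23}{11}\right) \frac{150}{23} + 5\right)^{2} = \left(- \frac{75}{11} + 5\right)^{2} = \left(- \frac{20}{11}\right)^{2} = \frac{400}{121}$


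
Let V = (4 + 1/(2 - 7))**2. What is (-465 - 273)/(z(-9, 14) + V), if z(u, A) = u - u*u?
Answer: 18450/1889 ≈ 9.7671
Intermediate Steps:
z(u, A) = u - u**2
V = 361/25 (V = (4 + 1/(-5))**2 = (4 - 1/5)**2 = (19/5)**2 = 361/25 ≈ 14.440)
(-465 - 273)/(z(-9, 14) + V) = (-465 - 273)/(-9*(1 - 1*(-9)) + 361/25) = -738/(-9*(1 + 9) + 361/25) = -738/(-9*10 + 361/25) = -738/(-90 + 361/25) = -738/(-1889/25) = -738*(-25/1889) = 18450/1889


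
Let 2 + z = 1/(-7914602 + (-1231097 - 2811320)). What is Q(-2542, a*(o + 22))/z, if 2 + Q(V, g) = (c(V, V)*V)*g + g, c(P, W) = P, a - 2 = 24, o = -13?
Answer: -18079646545663152/23914039 ≈ -7.5603e+8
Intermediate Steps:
a = 26 (a = 2 + 24 = 26)
Q(V, g) = -2 + g + g*V² (Q(V, g) = -2 + ((V*V)*g + g) = -2 + (V²*g + g) = -2 + (g*V² + g) = -2 + (g + g*V²) = -2 + g + g*V²)
z = -23914039/11957019 (z = -2 + 1/(-7914602 + (-1231097 - 2811320)) = -2 + 1/(-7914602 - 4042417) = -2 + 1/(-11957019) = -2 - 1/11957019 = -23914039/11957019 ≈ -2.0000)
Q(-2542, a*(o + 22))/z = (-2 + 26*(-13 + 22) + (26*(-13 + 22))*(-2542)²)/(-23914039/11957019) = (-2 + 26*9 + (26*9)*6461764)*(-11957019/23914039) = (-2 + 234 + 234*6461764)*(-11957019/23914039) = (-2 + 234 + 1512052776)*(-11957019/23914039) = 1512053008*(-11957019/23914039) = -18079646545663152/23914039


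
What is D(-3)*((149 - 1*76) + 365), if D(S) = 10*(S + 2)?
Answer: -4380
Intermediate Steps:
D(S) = 20 + 10*S (D(S) = 10*(2 + S) = 20 + 10*S)
D(-3)*((149 - 1*76) + 365) = (20 + 10*(-3))*((149 - 1*76) + 365) = (20 - 30)*((149 - 76) + 365) = -10*(73 + 365) = -10*438 = -4380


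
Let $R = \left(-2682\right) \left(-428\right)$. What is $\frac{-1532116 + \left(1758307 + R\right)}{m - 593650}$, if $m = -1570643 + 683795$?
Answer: $- \frac{1374087}{1480498} \approx -0.92812$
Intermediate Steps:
$R = 1147896$
$m = -886848$
$\frac{-1532116 + \left(1758307 + R\right)}{m - 593650} = \frac{-1532116 + \left(1758307 + 1147896\right)}{-886848 - 593650} = \frac{-1532116 + 2906203}{-1480498} = 1374087 \left(- \frac{1}{1480498}\right) = - \frac{1374087}{1480498}$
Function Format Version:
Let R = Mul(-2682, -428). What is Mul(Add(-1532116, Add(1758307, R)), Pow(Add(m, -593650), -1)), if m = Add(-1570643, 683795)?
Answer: Rational(-1374087, 1480498) ≈ -0.92812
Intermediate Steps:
R = 1147896
m = -886848
Mul(Add(-1532116, Add(1758307, R)), Pow(Add(m, -593650), -1)) = Mul(Add(-1532116, Add(1758307, 1147896)), Pow(Add(-886848, -593650), -1)) = Mul(Add(-1532116, 2906203), Pow(-1480498, -1)) = Mul(1374087, Rational(-1, 1480498)) = Rational(-1374087, 1480498)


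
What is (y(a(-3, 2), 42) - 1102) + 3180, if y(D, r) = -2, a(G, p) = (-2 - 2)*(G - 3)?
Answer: 2076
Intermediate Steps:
a(G, p) = 12 - 4*G (a(G, p) = -4*(-3 + G) = 12 - 4*G)
(y(a(-3, 2), 42) - 1102) + 3180 = (-2 - 1102) + 3180 = -1104 + 3180 = 2076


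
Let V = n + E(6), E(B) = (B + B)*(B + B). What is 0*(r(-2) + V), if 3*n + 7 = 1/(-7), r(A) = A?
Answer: 0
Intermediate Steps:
E(B) = 4*B**2 (E(B) = (2*B)*(2*B) = 4*B**2)
n = -50/21 (n = -7/3 + (1/3)/(-7) = -7/3 + (1/3)*(-1/7) = -7/3 - 1/21 = -50/21 ≈ -2.3810)
V = 2974/21 (V = -50/21 + 4*6**2 = -50/21 + 4*36 = -50/21 + 144 = 2974/21 ≈ 141.62)
0*(r(-2) + V) = 0*(-2 + 2974/21) = 0*(2932/21) = 0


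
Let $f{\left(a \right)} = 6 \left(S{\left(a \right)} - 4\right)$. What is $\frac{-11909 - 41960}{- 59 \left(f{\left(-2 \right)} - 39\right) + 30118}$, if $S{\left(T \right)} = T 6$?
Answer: $- \frac{53869}{38083} \approx -1.4145$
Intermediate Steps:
$S{\left(T \right)} = 6 T$
$f{\left(a \right)} = -24 + 36 a$ ($f{\left(a \right)} = 6 \left(6 a - 4\right) = 6 \left(-4 + 6 a\right) = -24 + 36 a$)
$\frac{-11909 - 41960}{- 59 \left(f{\left(-2 \right)} - 39\right) + 30118} = \frac{-11909 - 41960}{- 59 \left(\left(-24 + 36 \left(-2\right)\right) - 39\right) + 30118} = - \frac{53869}{- 59 \left(\left(-24 - 72\right) - 39\right) + 30118} = - \frac{53869}{- 59 \left(-96 - 39\right) + 30118} = - \frac{53869}{\left(-59\right) \left(-135\right) + 30118} = - \frac{53869}{7965 + 30118} = - \frac{53869}{38083}$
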